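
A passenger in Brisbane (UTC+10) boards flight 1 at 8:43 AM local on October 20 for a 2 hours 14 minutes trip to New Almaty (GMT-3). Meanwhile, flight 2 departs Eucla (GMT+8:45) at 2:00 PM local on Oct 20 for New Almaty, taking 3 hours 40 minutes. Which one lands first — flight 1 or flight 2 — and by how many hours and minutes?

the first, by 7 hours 58 minutes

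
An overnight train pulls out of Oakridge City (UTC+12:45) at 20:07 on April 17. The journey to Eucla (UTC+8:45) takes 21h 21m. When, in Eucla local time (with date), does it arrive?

Convert departure to UTC: 20:07 − 12:45 = 07:22 UTC on Apr 17.
Add 21 hours and 21 minutes travel time → 04:43 UTC (Apr 18).
Eucla is UTC+8:45, so local arrival = 04:43 + 8:45 = 13:28 on Apr 18.

13:28 on Apr 18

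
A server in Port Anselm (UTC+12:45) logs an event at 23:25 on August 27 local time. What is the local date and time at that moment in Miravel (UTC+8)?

18:40 on Aug 27

In UTC: 23:25 − 12:45 = 10:40 on Aug 27.
Miravel is UTC+8:00: 10:40 + 8:00 = 18:40 on Aug 27.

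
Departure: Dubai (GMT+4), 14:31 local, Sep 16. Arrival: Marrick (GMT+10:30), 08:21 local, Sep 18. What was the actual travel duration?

Marrick is 6:30 ahead of Dubai.
Clock-face elapsed time (ignoring zones) is 41 hours 50 minutes.
Actual elapsed = 41 hours 50 minutes − 6:30 = 35 hours 20 minutes.

35 hours 20 minutes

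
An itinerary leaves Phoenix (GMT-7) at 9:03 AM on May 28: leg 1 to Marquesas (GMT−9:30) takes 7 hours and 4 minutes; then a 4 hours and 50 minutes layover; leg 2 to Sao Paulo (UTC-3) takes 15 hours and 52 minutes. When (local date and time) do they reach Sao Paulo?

Convert departure to UTC: 9:03 AM + 7:00 = 4:03 PM UTC on May 28.
Add 7 hours 4 minutes leg 1 → 11:07 PM UTC.
Add 4 hours 50 minutes layover in Marquesas → 3:57 AM UTC (May 29).
Add 15 hours 52 minutes leg 2 → 7:49 PM UTC.
Sao Paulo is UTC−3:00, so local arrival = 7:49 PM − 3:00 = 4:49 PM on May 29.

4:49 PM on May 29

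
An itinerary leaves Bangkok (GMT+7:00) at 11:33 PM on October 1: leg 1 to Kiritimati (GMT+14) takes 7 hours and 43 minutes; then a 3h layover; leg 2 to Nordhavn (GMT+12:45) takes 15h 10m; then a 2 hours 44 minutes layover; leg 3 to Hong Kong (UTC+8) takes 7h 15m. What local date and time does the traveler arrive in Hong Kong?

Convert departure to UTC: 11:33 PM − 7:00 = 4:33 PM UTC on Oct 1.
Add 7 hours 43 minutes leg 1 → 12:16 AM UTC (Oct 2).
Add 3 hours layover in Kiritimati → 3:16 AM UTC.
Add 15 hours and 10 minutes leg 2 → 6:26 PM UTC.
Add 2 hours and 44 minutes layover in Nordhavn → 9:10 PM UTC.
Add 7 hours and 15 minutes leg 3 → 4:25 AM UTC (Oct 3).
Hong Kong is UTC+8:00, so local arrival = 4:25 AM + 8:00 = 12:25 PM on Oct 3.

12:25 PM on October 3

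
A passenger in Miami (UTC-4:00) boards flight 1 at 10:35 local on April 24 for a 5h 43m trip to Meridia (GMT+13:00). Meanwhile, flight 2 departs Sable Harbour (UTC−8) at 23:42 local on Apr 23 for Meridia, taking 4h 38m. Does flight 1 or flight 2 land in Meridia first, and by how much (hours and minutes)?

Flight 1 in UTC: 10:35 + 4:00 = 14:35 on Apr 24.
+5 hours and 43 minutes → arrive 20:18 UTC on Apr 24.
Flight 2 in UTC: 23:42 + 8:00 = 07:42 on Apr 24.
+4 hours 38 minutes → arrive 12:20 UTC on Apr 24.
Flight 2 lands earlier by 7 hours 58 minutes.

the second, by 7 hours 58 minutes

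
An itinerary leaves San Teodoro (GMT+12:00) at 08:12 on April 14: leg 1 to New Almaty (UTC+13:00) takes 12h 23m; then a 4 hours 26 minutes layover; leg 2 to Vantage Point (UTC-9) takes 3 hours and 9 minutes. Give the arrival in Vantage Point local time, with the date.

Convert departure to UTC: 08:12 − 12:00 = 20:12 UTC on Apr 13.
Add 12 hours 23 minutes leg 1 → 08:35 UTC (Apr 14).
Add 4 hours and 26 minutes layover in New Almaty → 13:01 UTC.
Add 3 hours 9 minutes leg 2 → 16:10 UTC.
Vantage Point is UTC−9:00, so local arrival = 16:10 − 9:00 = 07:10 on Apr 14.

07:10 on April 14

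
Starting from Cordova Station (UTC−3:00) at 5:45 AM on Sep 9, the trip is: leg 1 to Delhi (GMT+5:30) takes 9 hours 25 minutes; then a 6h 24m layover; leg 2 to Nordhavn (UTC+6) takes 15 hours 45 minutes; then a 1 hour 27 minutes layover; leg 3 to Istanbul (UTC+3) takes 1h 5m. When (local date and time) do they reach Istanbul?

9:51 PM on Sep 10

Convert departure to UTC: 5:45 AM + 3:00 = 8:45 AM UTC on Sep 9.
Add 9 hours 25 minutes leg 1 → 6:10 PM UTC.
Add 6 hours and 24 minutes layover in Delhi → 12:34 AM UTC (Sep 10).
Add 15 hours 45 minutes leg 2 → 4:19 PM UTC.
Add 1 hour 27 minutes layover in Nordhavn → 5:46 PM UTC.
Add 1 hour 5 minutes leg 3 → 6:51 PM UTC.
Istanbul is UTC+3:00, so local arrival = 6:51 PM + 3:00 = 9:51 PM on Sep 10.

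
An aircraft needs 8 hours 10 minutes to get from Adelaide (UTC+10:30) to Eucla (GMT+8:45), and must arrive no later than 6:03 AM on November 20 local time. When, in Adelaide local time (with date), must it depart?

Target arrival in UTC: 6:03 AM − 8:45 = 9:18 PM on Nov 19.
Subtract 8 hours and 10 minutes → departure 1:08 PM UTC on Nov 19.
Adelaide is UTC+10:30: 1:08 PM + 10:30 = 11:38 PM on Nov 19.

11:38 PM on November 19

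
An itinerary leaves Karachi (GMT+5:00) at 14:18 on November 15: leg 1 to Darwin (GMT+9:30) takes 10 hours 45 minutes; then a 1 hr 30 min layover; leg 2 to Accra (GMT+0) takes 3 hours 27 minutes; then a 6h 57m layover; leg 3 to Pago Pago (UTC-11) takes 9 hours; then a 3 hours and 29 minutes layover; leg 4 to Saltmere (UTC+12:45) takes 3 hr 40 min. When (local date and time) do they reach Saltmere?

Convert departure to UTC: 14:18 − 5:00 = 09:18 UTC on Nov 15.
Add 10 hours 45 minutes leg 1 → 20:03 UTC.
Add 1 hour and 30 minutes layover in Darwin → 21:33 UTC.
Add 3 hours 27 minutes leg 2 → 01:00 UTC (Nov 16).
Add 6 hours 57 minutes layover in Accra → 07:57 UTC.
Add 9 hours leg 3 → 16:57 UTC.
Add 3 hours 29 minutes layover in Pago Pago → 20:26 UTC.
Add 3 hours 40 minutes leg 4 → 00:06 UTC (Nov 17).
Saltmere is UTC+12:45, so local arrival = 00:06 + 12:45 = 12:51 on Nov 17.

12:51 on Nov 17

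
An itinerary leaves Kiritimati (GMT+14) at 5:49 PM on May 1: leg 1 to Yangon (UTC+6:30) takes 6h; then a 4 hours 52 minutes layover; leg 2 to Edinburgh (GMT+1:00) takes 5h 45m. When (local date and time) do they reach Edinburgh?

Convert departure to UTC: 5:49 PM − 14:00 = 3:49 AM UTC on May 1.
Add 6 hours leg 1 → 9:49 AM UTC.
Add 4 hours and 52 minutes layover in Yangon → 2:41 PM UTC.
Add 5 hours and 45 minutes leg 2 → 8:26 PM UTC.
Edinburgh is UTC+1:00, so local arrival = 8:26 PM + 1:00 = 9:26 PM on May 1.

9:26 PM on May 1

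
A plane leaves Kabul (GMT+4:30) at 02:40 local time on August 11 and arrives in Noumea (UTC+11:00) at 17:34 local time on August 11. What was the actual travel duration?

8 hours 24 minutes

Departure in UTC: 02:40 − 4:30 = 22:10 on Aug 10.
Arrival in UTC: 17:34 − 11:00 = 06:34 on Aug 11.
Elapsed = 06:34 − 22:10 (+1 day) = 8 hours 24 minutes.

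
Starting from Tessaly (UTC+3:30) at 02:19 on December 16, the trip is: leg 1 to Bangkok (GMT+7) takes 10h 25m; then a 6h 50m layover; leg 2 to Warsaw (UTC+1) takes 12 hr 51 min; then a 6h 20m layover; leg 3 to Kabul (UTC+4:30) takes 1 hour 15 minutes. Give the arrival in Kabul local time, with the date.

17:00 on Dec 17

Convert departure to UTC: 02:19 − 3:30 = 22:49 UTC on Dec 15.
Add 10 hours 25 minutes leg 1 → 09:14 UTC (Dec 16).
Add 6 hours 50 minutes layover in Bangkok → 16:04 UTC.
Add 12 hours and 51 minutes leg 2 → 04:55 UTC (Dec 17).
Add 6 hours 20 minutes layover in Warsaw → 11:15 UTC.
Add 1 hour and 15 minutes leg 3 → 12:30 UTC.
Kabul is UTC+4:30, so local arrival = 12:30 + 4:30 = 17:00 on Dec 17.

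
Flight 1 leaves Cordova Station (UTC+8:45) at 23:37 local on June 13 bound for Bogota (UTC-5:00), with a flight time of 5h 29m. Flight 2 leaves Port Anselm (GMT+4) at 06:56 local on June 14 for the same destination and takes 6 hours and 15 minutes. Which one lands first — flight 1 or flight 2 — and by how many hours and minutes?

Flight 1 in UTC: 23:37 − 8:45 = 14:52 on Jun 13.
+5 hours and 29 minutes → arrive 20:21 UTC on Jun 13.
Flight 2 in UTC: 06:56 − 4:00 = 02:56 on Jun 14.
+6 hours and 15 minutes → arrive 09:11 UTC on Jun 14.
Flight 1 lands earlier by 12 hours 50 minutes.

the first, by 12 hours 50 minutes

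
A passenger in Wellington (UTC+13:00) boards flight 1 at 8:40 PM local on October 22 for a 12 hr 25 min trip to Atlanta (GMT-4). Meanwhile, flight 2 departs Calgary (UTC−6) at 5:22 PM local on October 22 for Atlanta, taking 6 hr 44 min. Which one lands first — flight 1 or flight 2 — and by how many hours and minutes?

Flight 1 in UTC: 8:40 PM − 13:00 = 7:40 AM on Oct 22.
+12 hours and 25 minutes → arrive 8:05 PM UTC on Oct 22.
Flight 2 in UTC: 5:22 PM + 6:00 = 11:22 PM on Oct 22.
+6 hours and 44 minutes → arrive 6:06 AM UTC on Oct 23.
Flight 1 lands earlier by 10 hours 1 minute.

the first, by 10 hours 1 minute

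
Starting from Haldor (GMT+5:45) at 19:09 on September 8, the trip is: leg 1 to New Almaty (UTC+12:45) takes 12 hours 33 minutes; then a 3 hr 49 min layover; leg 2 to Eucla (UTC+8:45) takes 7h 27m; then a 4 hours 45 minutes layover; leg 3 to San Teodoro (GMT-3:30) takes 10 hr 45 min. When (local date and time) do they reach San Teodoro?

01:13 on September 10

Convert departure to UTC: 19:09 − 5:45 = 13:24 UTC on Sep 8.
Add 12 hours and 33 minutes leg 1 → 01:57 UTC (Sep 9).
Add 3 hours and 49 minutes layover in New Almaty → 05:46 UTC.
Add 7 hours 27 minutes leg 2 → 13:13 UTC.
Add 4 hours and 45 minutes layover in Eucla → 17:58 UTC.
Add 10 hours 45 minutes leg 3 → 04:43 UTC (Sep 10).
San Teodoro is UTC−3:30, so local arrival = 04:43 − 3:30 = 01:13 on Sep 10.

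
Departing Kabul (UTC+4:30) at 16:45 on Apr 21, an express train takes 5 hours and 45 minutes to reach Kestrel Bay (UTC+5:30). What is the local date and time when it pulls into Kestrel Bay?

Kestrel Bay is 1:00 ahead of Kabul.
After 5 hours 45 minutes it is 22:30 in Kabul.
Shift by the zone difference: 22:30 + 1:00 = 23:30 on Apr 21 in Kestrel Bay.

23:30 on April 21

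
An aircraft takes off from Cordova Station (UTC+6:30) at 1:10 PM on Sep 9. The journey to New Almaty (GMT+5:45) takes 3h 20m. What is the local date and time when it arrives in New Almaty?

3:45 PM on September 9

Convert departure to UTC: 1:10 PM − 6:30 = 6:40 AM UTC on Sep 9.
Add 3 hours 20 minutes travel time → 10:00 AM UTC.
New Almaty is UTC+5:45, so local arrival = 10:00 AM + 5:45 = 3:45 PM on Sep 9.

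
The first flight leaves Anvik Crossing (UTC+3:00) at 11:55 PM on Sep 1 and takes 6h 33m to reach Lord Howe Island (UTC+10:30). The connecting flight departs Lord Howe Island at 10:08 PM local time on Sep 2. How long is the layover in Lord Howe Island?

8 hours 10 minutes

Convert departure to UTC: 11:55 PM − 3:00 = 8:55 PM UTC on Sep 1.
Add 6 hours and 33 minutes flight time → 3:28 AM UTC (Sep 2).
Lord Howe Island is UTC+10:30, so local arrival = 3:28 AM + 10:30 = 1:58 PM on Sep 2.
Layover = 10:08 PM − 1:58 PM = 8 hours 10 minutes.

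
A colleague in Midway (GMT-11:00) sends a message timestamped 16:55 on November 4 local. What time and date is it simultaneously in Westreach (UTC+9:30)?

13:25 on November 5

In UTC: 16:55 + 11:00 = 03:55 on Nov 5.
Westreach is UTC+9:30: 03:55 + 9:30 = 13:25 on Nov 5.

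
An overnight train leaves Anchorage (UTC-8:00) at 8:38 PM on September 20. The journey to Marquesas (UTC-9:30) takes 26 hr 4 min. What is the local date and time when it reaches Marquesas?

Convert departure to UTC: 8:38 PM + 8:00 = 4:38 AM UTC on Sep 21.
Add 26 hours and 4 minutes travel time → 6:42 AM UTC (Sep 22).
Marquesas is UTC−9:30, so local arrival = 6:42 AM − 9:30 = 9:12 PM on Sep 21.

9:12 PM on September 21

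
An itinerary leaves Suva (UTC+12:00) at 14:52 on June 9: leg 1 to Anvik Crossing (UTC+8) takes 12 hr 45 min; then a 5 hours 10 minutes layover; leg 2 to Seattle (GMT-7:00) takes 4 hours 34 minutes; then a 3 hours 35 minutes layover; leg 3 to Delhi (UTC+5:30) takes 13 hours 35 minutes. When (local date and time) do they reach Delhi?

Convert departure to UTC: 14:52 − 12:00 = 02:52 UTC on Jun 9.
Add 12 hours 45 minutes leg 1 → 15:37 UTC.
Add 5 hours and 10 minutes layover in Anvik Crossing → 20:47 UTC.
Add 4 hours and 34 minutes leg 2 → 01:21 UTC (Jun 10).
Add 3 hours and 35 minutes layover in Seattle → 04:56 UTC.
Add 13 hours and 35 minutes leg 3 → 18:31 UTC.
Delhi is UTC+5:30, so local arrival = 18:31 + 5:30 = 00:01 on Jun 11.

00:01 on June 11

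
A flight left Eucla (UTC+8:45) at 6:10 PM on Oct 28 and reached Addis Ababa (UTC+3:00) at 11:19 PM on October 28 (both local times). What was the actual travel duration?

Departure in UTC: 6:10 PM − 8:45 = 9:25 AM on Oct 28.
Arrival in UTC: 11:19 PM − 3:00 = 8:19 PM on Oct 28.
Elapsed = 8:19 PM − 9:25 AM = 10 hours 54 minutes.

10 hours 54 minutes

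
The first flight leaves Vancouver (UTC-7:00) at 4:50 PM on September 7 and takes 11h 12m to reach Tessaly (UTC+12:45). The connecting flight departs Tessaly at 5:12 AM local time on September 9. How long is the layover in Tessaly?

Convert departure to UTC: 4:50 PM + 7:00 = 11:50 PM UTC on Sep 7.
Add 11 hours and 12 minutes flight time → 11:02 AM UTC (Sep 8).
Tessaly is UTC+12:45, so local arrival = 11:02 AM + 12:45 = 11:47 PM on Sep 8.
Layover = 5:12 AM − 11:47 PM (+1 day) = 5 hours 25 minutes.

5 hours 25 minutes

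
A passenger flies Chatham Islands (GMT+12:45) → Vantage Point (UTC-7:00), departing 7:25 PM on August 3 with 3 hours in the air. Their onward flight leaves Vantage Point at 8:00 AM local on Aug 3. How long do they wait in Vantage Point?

5 hours 20 minutes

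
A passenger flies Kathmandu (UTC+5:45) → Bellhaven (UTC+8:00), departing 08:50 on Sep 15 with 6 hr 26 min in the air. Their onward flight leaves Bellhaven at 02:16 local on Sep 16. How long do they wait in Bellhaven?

8 hours 45 minutes

Convert departure to UTC: 08:50 − 5:45 = 03:05 UTC on Sep 15.
Add 6 hours and 26 minutes flight time → 09:31 UTC.
Bellhaven is UTC+8:00, so local arrival = 09:31 + 8:00 = 17:31 on Sep 15.
Layover = 02:16 − 17:31 (+1 day) = 8 hours 45 minutes.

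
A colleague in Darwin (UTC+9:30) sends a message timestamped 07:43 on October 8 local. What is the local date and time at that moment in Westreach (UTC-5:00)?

17:13 on Oct 7

In UTC: 07:43 − 9:30 = 22:13 on Oct 7.
Westreach is UTC−5:00: 22:13 − 5:00 = 17:13 on Oct 7.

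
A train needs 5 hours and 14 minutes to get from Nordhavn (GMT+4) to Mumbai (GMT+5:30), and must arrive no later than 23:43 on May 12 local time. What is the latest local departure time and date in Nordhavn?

Target arrival in UTC: 23:43 − 5:30 = 18:13 on May 12.
Subtract 5 hours 14 minutes → departure 12:59 UTC on May 12.
Nordhavn is UTC+4:00: 12:59 + 4:00 = 16:59 on May 12.

16:59 on May 12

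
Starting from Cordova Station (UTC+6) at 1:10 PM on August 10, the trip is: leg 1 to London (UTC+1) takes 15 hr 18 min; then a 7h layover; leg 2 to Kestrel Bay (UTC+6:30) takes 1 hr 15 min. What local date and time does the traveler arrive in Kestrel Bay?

Convert departure to UTC: 1:10 PM − 6:00 = 7:10 AM UTC on Aug 10.
Add 15 hours and 18 minutes leg 1 → 10:28 PM UTC.
Add 7 hours layover in London → 5:28 AM UTC (Aug 11).
Add 1 hour and 15 minutes leg 2 → 6:43 AM UTC.
Kestrel Bay is UTC+6:30, so local arrival = 6:43 AM + 6:30 = 1:13 PM on Aug 11.

1:13 PM on August 11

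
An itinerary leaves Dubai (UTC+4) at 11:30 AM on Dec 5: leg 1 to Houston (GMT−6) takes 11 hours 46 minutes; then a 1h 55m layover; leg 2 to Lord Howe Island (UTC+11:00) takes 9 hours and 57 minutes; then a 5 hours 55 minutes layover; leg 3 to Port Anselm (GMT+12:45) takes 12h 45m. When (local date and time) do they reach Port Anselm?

Convert departure to UTC: 11:30 AM − 4:00 = 7:30 AM UTC on Dec 5.
Add 11 hours and 46 minutes leg 1 → 7:16 PM UTC.
Add 1 hour and 55 minutes layover in Houston → 9:11 PM UTC.
Add 9 hours 57 minutes leg 2 → 7:08 AM UTC (Dec 6).
Add 5 hours 55 minutes layover in Lord Howe Island → 1:03 PM UTC.
Add 12 hours and 45 minutes leg 3 → 1:48 AM UTC (Dec 7).
Port Anselm is UTC+12:45, so local arrival = 1:48 AM + 12:45 = 2:33 PM on Dec 7.

2:33 PM on Dec 7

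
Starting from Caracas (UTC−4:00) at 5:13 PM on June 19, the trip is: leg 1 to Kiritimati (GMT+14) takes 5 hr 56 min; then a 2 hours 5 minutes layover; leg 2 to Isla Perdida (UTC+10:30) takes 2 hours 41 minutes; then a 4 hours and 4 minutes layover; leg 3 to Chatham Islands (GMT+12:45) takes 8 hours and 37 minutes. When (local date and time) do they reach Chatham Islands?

Convert departure to UTC: 5:13 PM + 4:00 = 9:13 PM UTC on Jun 19.
Add 5 hours 56 minutes leg 1 → 3:09 AM UTC (Jun 20).
Add 2 hours and 5 minutes layover in Kiritimati → 5:14 AM UTC.
Add 2 hours 41 minutes leg 2 → 7:55 AM UTC.
Add 4 hours 4 minutes layover in Isla Perdida → 11:59 AM UTC.
Add 8 hours and 37 minutes leg 3 → 8:36 PM UTC.
Chatham Islands is UTC+12:45, so local arrival = 8:36 PM + 12:45 = 9:21 AM on Jun 21.

9:21 AM on Jun 21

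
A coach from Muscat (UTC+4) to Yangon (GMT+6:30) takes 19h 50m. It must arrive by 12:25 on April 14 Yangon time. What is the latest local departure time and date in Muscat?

14:05 on April 13

Target arrival in UTC: 12:25 − 6:30 = 05:55 on Apr 14.
Subtract 19 hours 50 minutes → departure 10:05 UTC on Apr 13.
Muscat is UTC+4:00: 10:05 + 4:00 = 14:05 on Apr 13.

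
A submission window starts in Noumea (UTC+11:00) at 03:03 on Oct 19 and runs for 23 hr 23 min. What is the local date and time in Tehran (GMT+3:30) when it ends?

18:56 on Oct 19

Convert start to UTC: 03:03 − 11:00 = 16:03 UTC on Oct 18.
Add 23 hours and 23 minutes duration → 15:26 UTC (Oct 19).
Tehran is UTC+3:30, so local end time = 15:26 + 3:30 = 18:56 on Oct 19.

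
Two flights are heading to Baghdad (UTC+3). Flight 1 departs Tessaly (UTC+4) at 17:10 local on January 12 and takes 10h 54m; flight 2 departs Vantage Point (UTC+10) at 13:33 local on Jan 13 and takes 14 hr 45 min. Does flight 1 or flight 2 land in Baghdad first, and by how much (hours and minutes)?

the first, by 18 hours 14 minutes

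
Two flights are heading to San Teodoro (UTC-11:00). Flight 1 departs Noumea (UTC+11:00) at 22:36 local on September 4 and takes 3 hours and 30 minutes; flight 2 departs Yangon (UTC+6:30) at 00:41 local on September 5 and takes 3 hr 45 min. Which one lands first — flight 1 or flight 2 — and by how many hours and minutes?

the first, by 6 hours 50 minutes

Flight 1 in UTC: 22:36 − 11:00 = 11:36 on Sep 4.
+3 hours and 30 minutes → arrive 15:06 UTC on Sep 4.
Flight 2 in UTC: 00:41 − 6:30 = 18:11 on Sep 4.
+3 hours 45 minutes → arrive 21:56 UTC on Sep 4.
Flight 1 lands earlier by 6 hours 50 minutes.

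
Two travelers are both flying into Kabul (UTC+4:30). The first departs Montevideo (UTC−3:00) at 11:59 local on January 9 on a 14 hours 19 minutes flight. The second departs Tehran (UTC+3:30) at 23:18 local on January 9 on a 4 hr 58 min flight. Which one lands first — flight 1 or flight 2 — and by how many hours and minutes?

Flight 1 in UTC: 11:59 + 3:00 = 14:59 on Jan 9.
+14 hours 19 minutes → arrive 05:18 UTC on Jan 10.
Flight 2 in UTC: 23:18 − 3:30 = 19:48 on Jan 9.
+4 hours and 58 minutes → arrive 00:46 UTC on Jan 10.
Flight 2 lands earlier by 4 hours 32 minutes.

the second, by 4 hours 32 minutes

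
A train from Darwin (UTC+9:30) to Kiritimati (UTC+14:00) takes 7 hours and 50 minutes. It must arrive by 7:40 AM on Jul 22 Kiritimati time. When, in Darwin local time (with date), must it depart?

Target arrival in UTC: 7:40 AM − 14:00 = 5:40 PM on Jul 21.
Subtract 7 hours 50 minutes → departure 9:50 AM UTC on Jul 21.
Darwin is UTC+9:30: 9:50 AM + 9:30 = 7:20 PM on Jul 21.

7:20 PM on July 21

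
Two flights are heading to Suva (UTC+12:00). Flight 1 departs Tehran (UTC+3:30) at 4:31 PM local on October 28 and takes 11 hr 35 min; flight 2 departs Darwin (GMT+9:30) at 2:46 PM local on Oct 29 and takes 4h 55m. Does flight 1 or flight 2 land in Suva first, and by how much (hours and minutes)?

the first, by 9 hours 35 minutes

Flight 1 in UTC: 4:31 PM − 3:30 = 1:01 PM on Oct 28.
+11 hours 35 minutes → arrive 12:36 AM UTC on Oct 29.
Flight 2 in UTC: 2:46 PM − 9:30 = 5:16 AM on Oct 29.
+4 hours 55 minutes → arrive 10:11 AM UTC on Oct 29.
Flight 1 lands earlier by 9 hours 35 minutes.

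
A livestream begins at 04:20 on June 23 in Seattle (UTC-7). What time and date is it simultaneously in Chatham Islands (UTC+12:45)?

In UTC: 04:20 + 7:00 = 11:20 on Jun 23.
Chatham Islands is UTC+12:45: 11:20 + 12:45 = 00:05 on Jun 24.

00:05 on Jun 24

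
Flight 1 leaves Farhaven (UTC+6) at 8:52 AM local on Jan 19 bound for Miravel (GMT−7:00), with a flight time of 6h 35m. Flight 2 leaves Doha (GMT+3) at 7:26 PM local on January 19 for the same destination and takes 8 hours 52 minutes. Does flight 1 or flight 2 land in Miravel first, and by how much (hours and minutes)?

the first, by 15 hours 51 minutes

Flight 1 in UTC: 8:52 AM − 6:00 = 2:52 AM on Jan 19.
+6 hours 35 minutes → arrive 9:27 AM UTC on Jan 19.
Flight 2 in UTC: 7:26 PM − 3:00 = 4:26 PM on Jan 19.
+8 hours 52 minutes → arrive 1:18 AM UTC on Jan 20.
Flight 1 lands earlier by 15 hours 51 minutes.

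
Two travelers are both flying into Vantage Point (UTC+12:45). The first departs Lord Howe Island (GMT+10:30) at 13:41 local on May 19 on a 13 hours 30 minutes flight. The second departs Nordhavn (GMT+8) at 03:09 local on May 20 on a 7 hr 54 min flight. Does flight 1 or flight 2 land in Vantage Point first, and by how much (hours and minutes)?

Flight 1 in UTC: 13:41 − 10:30 = 03:11 on May 19.
+13 hours and 30 minutes → arrive 16:41 UTC on May 19.
Flight 2 in UTC: 03:09 − 8:00 = 19:09 on May 19.
+7 hours 54 minutes → arrive 03:03 UTC on May 20.
Flight 1 lands earlier by 10 hours 22 minutes.

the first, by 10 hours 22 minutes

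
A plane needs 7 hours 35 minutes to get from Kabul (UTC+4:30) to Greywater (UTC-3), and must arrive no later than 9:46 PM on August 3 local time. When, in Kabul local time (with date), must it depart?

9:41 PM on August 3

Target arrival in UTC: 9:46 PM + 3:00 = 12:46 AM on Aug 4.
Subtract 7 hours 35 minutes → departure 5:11 PM UTC on Aug 3.
Kabul is UTC+4:30: 5:11 PM + 4:30 = 9:41 PM on Aug 3.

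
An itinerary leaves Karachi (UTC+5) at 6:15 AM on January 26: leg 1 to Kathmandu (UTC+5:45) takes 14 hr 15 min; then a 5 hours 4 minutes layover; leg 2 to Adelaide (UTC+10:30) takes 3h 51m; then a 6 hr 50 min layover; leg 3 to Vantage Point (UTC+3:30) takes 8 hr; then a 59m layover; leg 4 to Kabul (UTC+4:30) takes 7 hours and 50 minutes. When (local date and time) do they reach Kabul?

4:34 AM on Jan 28

Convert departure to UTC: 6:15 AM − 5:00 = 1:15 AM UTC on Jan 26.
Add 14 hours 15 minutes leg 1 → 3:30 PM UTC.
Add 5 hours 4 minutes layover in Kathmandu → 8:34 PM UTC.
Add 3 hours and 51 minutes leg 2 → 12:25 AM UTC (Jan 27).
Add 6 hours and 50 minutes layover in Adelaide → 7:15 AM UTC.
Add 8 hours leg 3 → 3:15 PM UTC.
Add 59 minutes layover in Vantage Point → 4:14 PM UTC.
Add 7 hours and 50 minutes leg 4 → 12:04 AM UTC (Jan 28).
Kabul is UTC+4:30, so local arrival = 12:04 AM + 4:30 = 4:34 AM on Jan 28.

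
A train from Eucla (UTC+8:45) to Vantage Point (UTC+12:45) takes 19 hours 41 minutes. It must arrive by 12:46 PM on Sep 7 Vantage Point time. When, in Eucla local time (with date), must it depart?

1:05 PM on September 6

Target arrival in UTC: 12:46 PM − 12:45 = 12:01 AM on Sep 7.
Subtract 19 hours 41 minutes → departure 4:20 AM UTC on Sep 6.
Eucla is UTC+8:45: 4:20 AM + 8:45 = 1:05 PM on Sep 6.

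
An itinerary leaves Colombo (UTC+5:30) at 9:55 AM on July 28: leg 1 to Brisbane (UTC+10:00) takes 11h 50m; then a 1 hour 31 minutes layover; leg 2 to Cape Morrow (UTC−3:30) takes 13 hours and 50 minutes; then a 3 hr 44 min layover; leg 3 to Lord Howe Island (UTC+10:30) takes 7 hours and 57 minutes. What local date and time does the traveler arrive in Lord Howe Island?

5:47 AM on July 30

Convert departure to UTC: 9:55 AM − 5:30 = 4:25 AM UTC on Jul 28.
Add 11 hours and 50 minutes leg 1 → 4:15 PM UTC.
Add 1 hour 31 minutes layover in Brisbane → 5:46 PM UTC.
Add 13 hours and 50 minutes leg 2 → 7:36 AM UTC (Jul 29).
Add 3 hours 44 minutes layover in Cape Morrow → 11:20 AM UTC.
Add 7 hours and 57 minutes leg 3 → 7:17 PM UTC.
Lord Howe Island is UTC+10:30, so local arrival = 7:17 PM + 10:30 = 5:47 AM on Jul 30.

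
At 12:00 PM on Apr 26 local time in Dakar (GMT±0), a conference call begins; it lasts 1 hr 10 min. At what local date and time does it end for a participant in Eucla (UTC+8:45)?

9:55 PM on April 26

Dakar is at UTC+0, so start is already 12:00 PM UTC on Apr 26.
Add 1 hour and 10 minutes duration → 1:10 PM UTC.
Eucla is UTC+8:45, so local end time = 1:10 PM + 8:45 = 9:55 PM on Apr 26.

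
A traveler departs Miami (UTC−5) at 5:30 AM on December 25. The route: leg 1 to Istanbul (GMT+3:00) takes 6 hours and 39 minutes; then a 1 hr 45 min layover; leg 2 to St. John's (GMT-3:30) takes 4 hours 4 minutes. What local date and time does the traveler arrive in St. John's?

Convert departure to UTC: 5:30 AM + 5:00 = 10:30 AM UTC on Dec 25.
Add 6 hours 39 minutes leg 1 → 5:09 PM UTC.
Add 1 hour 45 minutes layover in Istanbul → 6:54 PM UTC.
Add 4 hours and 4 minutes leg 2 → 10:58 PM UTC.
St. John's is UTC−3:30, so local arrival = 10:58 PM − 3:30 = 7:28 PM on Dec 25.

7:28 PM on December 25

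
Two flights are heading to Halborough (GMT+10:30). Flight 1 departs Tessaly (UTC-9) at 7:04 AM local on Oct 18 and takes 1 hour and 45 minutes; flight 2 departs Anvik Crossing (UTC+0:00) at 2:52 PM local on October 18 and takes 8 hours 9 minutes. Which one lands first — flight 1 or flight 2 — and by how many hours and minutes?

Flight 1 in UTC: 7:04 AM + 9:00 = 4:04 PM on Oct 18.
+1 hour 45 minutes → arrive 5:49 PM UTC on Oct 18.
Flight 2 departs at 2:52 PM UTC (Oct 18).
+8 hours and 9 minutes → arrive 11:01 PM UTC on Oct 18.
Flight 1 lands earlier by 5 hours 12 minutes.

the first, by 5 hours 12 minutes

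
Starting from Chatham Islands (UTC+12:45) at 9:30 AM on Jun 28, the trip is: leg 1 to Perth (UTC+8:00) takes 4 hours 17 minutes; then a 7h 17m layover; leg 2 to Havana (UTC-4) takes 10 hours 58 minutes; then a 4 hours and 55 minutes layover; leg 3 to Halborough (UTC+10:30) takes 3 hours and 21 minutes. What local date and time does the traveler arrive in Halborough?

Convert departure to UTC: 9:30 AM − 12:45 = 8:45 PM UTC on Jun 27.
Add 4 hours 17 minutes leg 1 → 1:02 AM UTC (Jun 28).
Add 7 hours 17 minutes layover in Perth → 8:19 AM UTC.
Add 10 hours and 58 minutes leg 2 → 7:17 PM UTC.
Add 4 hours and 55 minutes layover in Havana → 12:12 AM UTC (Jun 29).
Add 3 hours and 21 minutes leg 3 → 3:33 AM UTC.
Halborough is UTC+10:30, so local arrival = 3:33 AM + 10:30 = 2:03 PM on Jun 29.

2:03 PM on June 29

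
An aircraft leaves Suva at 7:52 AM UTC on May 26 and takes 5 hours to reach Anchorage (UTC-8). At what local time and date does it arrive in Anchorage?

4:52 AM on May 26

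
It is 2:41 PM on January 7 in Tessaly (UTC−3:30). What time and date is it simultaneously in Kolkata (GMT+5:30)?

11:41 PM on January 7

In UTC: 2:41 PM + 3:30 = 6:11 PM on Jan 7.
Kolkata is UTC+5:30: 6:11 PM + 5:30 = 11:41 PM on Jan 7.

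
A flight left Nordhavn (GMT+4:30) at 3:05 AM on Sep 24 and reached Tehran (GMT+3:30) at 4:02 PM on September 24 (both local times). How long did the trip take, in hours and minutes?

13 hours 57 minutes

Departure in UTC: 3:05 AM − 4:30 = 10:35 PM on Sep 23.
Arrival in UTC: 4:02 PM − 3:30 = 12:32 PM on Sep 24.
Elapsed = 12:32 PM − 10:35 PM (+1 day) = 13 hours 57 minutes.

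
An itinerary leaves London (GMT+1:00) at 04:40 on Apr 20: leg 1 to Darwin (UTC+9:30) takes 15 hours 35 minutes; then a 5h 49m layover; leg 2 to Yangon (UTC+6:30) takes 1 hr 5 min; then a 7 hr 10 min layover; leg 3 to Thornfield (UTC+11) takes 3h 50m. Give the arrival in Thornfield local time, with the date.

Convert departure to UTC: 04:40 − 1:00 = 03:40 UTC on Apr 20.
Add 15 hours 35 minutes leg 1 → 19:15 UTC.
Add 5 hours and 49 minutes layover in Darwin → 01:04 UTC (Apr 21).
Add 1 hour and 5 minutes leg 2 → 02:09 UTC.
Add 7 hours 10 minutes layover in Yangon → 09:19 UTC.
Add 3 hours and 50 minutes leg 3 → 13:09 UTC.
Thornfield is UTC+11:00, so local arrival = 13:09 + 11:00 = 00:09 on Apr 22.

00:09 on Apr 22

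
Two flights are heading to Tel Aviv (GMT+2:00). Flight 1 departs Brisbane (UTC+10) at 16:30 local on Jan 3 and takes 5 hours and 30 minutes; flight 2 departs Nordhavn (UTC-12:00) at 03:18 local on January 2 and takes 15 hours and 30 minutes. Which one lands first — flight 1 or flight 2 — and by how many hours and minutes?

Flight 1 in UTC: 16:30 − 10:00 = 06:30 on Jan 3.
+5 hours and 30 minutes → arrive 12:00 UTC on Jan 3.
Flight 2 in UTC: 03:18 + 12:00 = 15:18 on Jan 2.
+15 hours and 30 minutes → arrive 06:48 UTC on Jan 3.
Flight 2 lands earlier by 5 hours 12 minutes.

the second, by 5 hours 12 minutes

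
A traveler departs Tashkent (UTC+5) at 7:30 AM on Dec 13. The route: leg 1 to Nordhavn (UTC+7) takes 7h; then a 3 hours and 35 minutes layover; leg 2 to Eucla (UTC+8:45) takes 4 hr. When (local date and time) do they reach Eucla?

1:50 AM on Dec 14

Convert departure to UTC: 7:30 AM − 5:00 = 2:30 AM UTC on Dec 13.
Add 7 hours leg 1 → 9:30 AM UTC.
Add 3 hours 35 minutes layover in Nordhavn → 1:05 PM UTC.
Add 4 hours leg 2 → 5:05 PM UTC.
Eucla is UTC+8:45, so local arrival = 5:05 PM + 8:45 = 1:50 AM on Dec 14.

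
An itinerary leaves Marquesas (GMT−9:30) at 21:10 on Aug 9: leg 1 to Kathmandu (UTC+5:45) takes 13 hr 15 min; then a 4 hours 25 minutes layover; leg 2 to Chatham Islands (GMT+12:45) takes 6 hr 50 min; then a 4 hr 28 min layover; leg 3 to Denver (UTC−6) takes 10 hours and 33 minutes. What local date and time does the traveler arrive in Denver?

16:11 on Aug 11

Convert departure to UTC: 21:10 + 9:30 = 06:40 UTC on Aug 10.
Add 13 hours 15 minutes leg 1 → 19:55 UTC.
Add 4 hours 25 minutes layover in Kathmandu → 00:20 UTC (Aug 11).
Add 6 hours and 50 minutes leg 2 → 07:10 UTC.
Add 4 hours 28 minutes layover in Chatham Islands → 11:38 UTC.
Add 10 hours and 33 minutes leg 3 → 22:11 UTC.
Denver is UTC−6:00, so local arrival = 22:11 − 6:00 = 16:11 on Aug 11.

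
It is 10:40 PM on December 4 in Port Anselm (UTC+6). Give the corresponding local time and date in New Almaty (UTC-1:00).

New Almaty is 7:00 behind Port Anselm.
Shift by the zone difference: 10:40 PM − 7:00 = 3:40 PM on Dec 4 in New Almaty.

3:40 PM on December 4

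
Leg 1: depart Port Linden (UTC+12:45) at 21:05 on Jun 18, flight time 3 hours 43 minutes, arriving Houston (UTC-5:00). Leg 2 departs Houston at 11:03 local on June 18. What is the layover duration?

Convert departure to UTC: 21:05 − 12:45 = 08:20 UTC on Jun 18.
Add 3 hours 43 minutes flight time → 12:03 UTC.
Houston is UTC−5:00, so local arrival = 12:03 − 5:00 = 07:03 on Jun 18.
Layover = 11:03 − 07:03 = 4 hours.

4 hours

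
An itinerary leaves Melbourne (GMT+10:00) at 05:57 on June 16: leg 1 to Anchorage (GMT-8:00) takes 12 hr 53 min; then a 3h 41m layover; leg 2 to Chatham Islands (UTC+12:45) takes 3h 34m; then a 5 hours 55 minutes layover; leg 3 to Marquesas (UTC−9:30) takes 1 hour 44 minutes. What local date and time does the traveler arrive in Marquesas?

14:14 on June 16

Convert departure to UTC: 05:57 − 10:00 = 19:57 UTC on Jun 15.
Add 12 hours 53 minutes leg 1 → 08:50 UTC (Jun 16).
Add 3 hours and 41 minutes layover in Anchorage → 12:31 UTC.
Add 3 hours 34 minutes leg 2 → 16:05 UTC.
Add 5 hours 55 minutes layover in Chatham Islands → 22:00 UTC.
Add 1 hour and 44 minutes leg 3 → 23:44 UTC.
Marquesas is UTC−9:30, so local arrival = 23:44 − 9:30 = 14:14 on Jun 16.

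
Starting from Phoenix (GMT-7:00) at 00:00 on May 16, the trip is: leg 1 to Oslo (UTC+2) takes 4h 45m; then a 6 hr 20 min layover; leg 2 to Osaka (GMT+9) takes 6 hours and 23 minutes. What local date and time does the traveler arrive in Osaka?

Convert departure to UTC: 00:00 + 7:00 = 07:00 UTC on May 16.
Add 4 hours and 45 minutes leg 1 → 11:45 UTC.
Add 6 hours 20 minutes layover in Oslo → 18:05 UTC.
Add 6 hours 23 minutes leg 2 → 00:28 UTC (May 17).
Osaka is UTC+9:00, so local arrival = 00:28 + 9:00 = 09:28 on May 17.

09:28 on May 17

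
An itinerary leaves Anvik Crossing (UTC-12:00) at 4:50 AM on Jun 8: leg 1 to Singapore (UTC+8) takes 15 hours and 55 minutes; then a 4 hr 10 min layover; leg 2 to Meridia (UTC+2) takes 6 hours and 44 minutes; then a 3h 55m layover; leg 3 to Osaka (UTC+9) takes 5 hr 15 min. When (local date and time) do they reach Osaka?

1:49 PM on June 10

Convert departure to UTC: 4:50 AM + 12:00 = 4:50 PM UTC on Jun 8.
Add 15 hours and 55 minutes leg 1 → 8:45 AM UTC (Jun 9).
Add 4 hours and 10 minutes layover in Singapore → 12:55 PM UTC.
Add 6 hours and 44 minutes leg 2 → 7:39 PM UTC.
Add 3 hours 55 minutes layover in Meridia → 11:34 PM UTC.
Add 5 hours 15 minutes leg 3 → 4:49 AM UTC (Jun 10).
Osaka is UTC+9:00, so local arrival = 4:49 AM + 9:00 = 1:49 PM on Jun 10.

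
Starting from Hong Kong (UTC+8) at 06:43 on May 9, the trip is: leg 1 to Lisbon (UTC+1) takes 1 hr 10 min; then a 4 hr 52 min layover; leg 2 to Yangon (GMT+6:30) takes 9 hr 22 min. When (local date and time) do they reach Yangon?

Convert departure to UTC: 06:43 − 8:00 = 22:43 UTC on May 8.
Add 1 hour 10 minutes leg 1 → 23:53 UTC.
Add 4 hours 52 minutes layover in Lisbon → 04:45 UTC (May 9).
Add 9 hours 22 minutes leg 2 → 14:07 UTC.
Yangon is UTC+6:30, so local arrival = 14:07 + 6:30 = 20:37 on May 9.

20:37 on May 9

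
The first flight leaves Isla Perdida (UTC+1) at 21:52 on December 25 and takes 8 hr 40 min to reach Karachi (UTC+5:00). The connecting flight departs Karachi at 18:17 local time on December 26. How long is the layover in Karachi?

Convert departure to UTC: 21:52 − 1:00 = 20:52 UTC on Dec 25.
Add 8 hours and 40 minutes flight time → 05:32 UTC (Dec 26).
Karachi is UTC+5:00, so local arrival = 05:32 + 5:00 = 10:32 on Dec 26.
Layover = 18:17 − 10:32 = 7 hours 45 minutes.

7 hours 45 minutes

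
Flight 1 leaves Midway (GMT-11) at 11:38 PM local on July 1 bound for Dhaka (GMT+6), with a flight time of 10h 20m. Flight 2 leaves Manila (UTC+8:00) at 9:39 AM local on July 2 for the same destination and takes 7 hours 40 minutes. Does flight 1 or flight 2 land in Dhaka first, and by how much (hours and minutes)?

Flight 1 in UTC: 11:38 PM + 11:00 = 10:38 AM on Jul 2.
+10 hours and 20 minutes → arrive 8:58 PM UTC on Jul 2.
Flight 2 in UTC: 9:39 AM − 8:00 = 1:39 AM on Jul 2.
+7 hours 40 minutes → arrive 9:19 AM UTC on Jul 2.
Flight 2 lands earlier by 11 hours 39 minutes.

the second, by 11 hours 39 minutes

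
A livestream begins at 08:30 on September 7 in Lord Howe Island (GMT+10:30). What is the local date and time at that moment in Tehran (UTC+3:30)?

01:30 on September 7

In UTC: 08:30 − 10:30 = 22:00 on Sep 6.
Tehran is UTC+3:30: 22:00 + 3:30 = 01:30 on Sep 7.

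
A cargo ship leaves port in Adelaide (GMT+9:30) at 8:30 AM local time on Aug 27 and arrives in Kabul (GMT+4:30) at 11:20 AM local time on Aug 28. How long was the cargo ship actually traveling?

31 hours 50 minutes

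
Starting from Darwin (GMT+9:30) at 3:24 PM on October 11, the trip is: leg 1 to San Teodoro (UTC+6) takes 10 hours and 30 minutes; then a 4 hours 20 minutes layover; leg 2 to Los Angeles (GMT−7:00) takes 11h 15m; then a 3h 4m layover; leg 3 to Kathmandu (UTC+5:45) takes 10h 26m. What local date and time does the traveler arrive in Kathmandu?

Convert departure to UTC: 3:24 PM − 9:30 = 5:54 AM UTC on Oct 11.
Add 10 hours 30 minutes leg 1 → 4:24 PM UTC.
Add 4 hours 20 minutes layover in San Teodoro → 8:44 PM UTC.
Add 11 hours and 15 minutes leg 2 → 7:59 AM UTC (Oct 12).
Add 3 hours 4 minutes layover in Los Angeles → 11:03 AM UTC.
Add 10 hours 26 minutes leg 3 → 9:29 PM UTC.
Kathmandu is UTC+5:45, so local arrival = 9:29 PM + 5:45 = 3:14 AM on Oct 13.

3:14 AM on Oct 13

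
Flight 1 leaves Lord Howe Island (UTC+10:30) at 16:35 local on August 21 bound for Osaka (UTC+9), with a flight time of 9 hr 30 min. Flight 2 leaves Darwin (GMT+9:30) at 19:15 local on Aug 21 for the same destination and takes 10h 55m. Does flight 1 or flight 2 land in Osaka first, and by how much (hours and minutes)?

Flight 1 in UTC: 16:35 − 10:30 = 06:05 on Aug 21.
+9 hours 30 minutes → arrive 15:35 UTC on Aug 21.
Flight 2 in UTC: 19:15 − 9:30 = 09:45 on Aug 21.
+10 hours and 55 minutes → arrive 20:40 UTC on Aug 21.
Flight 1 lands earlier by 5 hours 5 minutes.

the first, by 5 hours 5 minutes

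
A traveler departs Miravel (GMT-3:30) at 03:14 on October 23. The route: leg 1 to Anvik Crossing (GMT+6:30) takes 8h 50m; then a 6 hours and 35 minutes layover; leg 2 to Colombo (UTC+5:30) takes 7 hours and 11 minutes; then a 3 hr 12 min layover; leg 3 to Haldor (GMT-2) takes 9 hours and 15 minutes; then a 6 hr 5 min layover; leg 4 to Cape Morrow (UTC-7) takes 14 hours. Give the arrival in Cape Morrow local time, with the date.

06:52 on October 25

Convert departure to UTC: 03:14 + 3:30 = 06:44 UTC on Oct 23.
Add 8 hours 50 minutes leg 1 → 15:34 UTC.
Add 6 hours 35 minutes layover in Anvik Crossing → 22:09 UTC.
Add 7 hours and 11 minutes leg 2 → 05:20 UTC (Oct 24).
Add 3 hours 12 minutes layover in Colombo → 08:32 UTC.
Add 9 hours and 15 minutes leg 3 → 17:47 UTC.
Add 6 hours and 5 minutes layover in Haldor → 23:52 UTC.
Add 14 hours leg 4 → 13:52 UTC (Oct 25).
Cape Morrow is UTC−7:00, so local arrival = 13:52 − 7:00 = 06:52 on Oct 25.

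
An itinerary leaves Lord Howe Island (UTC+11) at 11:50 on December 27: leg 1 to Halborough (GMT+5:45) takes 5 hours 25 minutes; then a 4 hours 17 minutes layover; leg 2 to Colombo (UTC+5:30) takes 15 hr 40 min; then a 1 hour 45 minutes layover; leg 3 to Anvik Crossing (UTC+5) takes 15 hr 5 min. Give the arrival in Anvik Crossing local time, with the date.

Convert departure to UTC: 11:50 − 11:00 = 00:50 UTC on Dec 27.
Add 5 hours and 25 minutes leg 1 → 06:15 UTC.
Add 4 hours 17 minutes layover in Halborough → 10:32 UTC.
Add 15 hours 40 minutes leg 2 → 02:12 UTC (Dec 28).
Add 1 hour and 45 minutes layover in Colombo → 03:57 UTC.
Add 15 hours 5 minutes leg 3 → 19:02 UTC.
Anvik Crossing is UTC+5:00, so local arrival = 19:02 + 5:00 = 00:02 on Dec 29.

00:02 on Dec 29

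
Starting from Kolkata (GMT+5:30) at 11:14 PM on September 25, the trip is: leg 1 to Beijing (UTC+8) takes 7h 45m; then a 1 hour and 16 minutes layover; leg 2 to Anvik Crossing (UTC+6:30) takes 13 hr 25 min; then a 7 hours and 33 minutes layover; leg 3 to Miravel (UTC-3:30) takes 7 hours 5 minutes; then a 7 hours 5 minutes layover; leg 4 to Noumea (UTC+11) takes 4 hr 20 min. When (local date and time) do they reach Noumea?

Convert departure to UTC: 11:14 PM − 5:30 = 5:44 PM UTC on Sep 25.
Add 7 hours 45 minutes leg 1 → 1:29 AM UTC (Sep 26).
Add 1 hour 16 minutes layover in Beijing → 2:45 AM UTC.
Add 13 hours 25 minutes leg 2 → 4:10 PM UTC.
Add 7 hours and 33 minutes layover in Anvik Crossing → 11:43 PM UTC.
Add 7 hours and 5 minutes leg 3 → 6:48 AM UTC (Sep 27).
Add 7 hours and 5 minutes layover in Miravel → 1:53 PM UTC.
Add 4 hours 20 minutes leg 4 → 6:13 PM UTC.
Noumea is UTC+11:00, so local arrival = 6:13 PM + 11:00 = 5:13 AM on Sep 28.

5:13 AM on Sep 28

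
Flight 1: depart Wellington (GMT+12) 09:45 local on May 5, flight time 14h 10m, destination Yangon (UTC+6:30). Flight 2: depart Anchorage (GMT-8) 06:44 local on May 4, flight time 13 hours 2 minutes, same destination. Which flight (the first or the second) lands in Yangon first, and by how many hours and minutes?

Flight 1 in UTC: 09:45 − 12:00 = 21:45 on May 4.
+14 hours and 10 minutes → arrive 11:55 UTC on May 5.
Flight 2 in UTC: 06:44 + 8:00 = 14:44 on May 4.
+13 hours and 2 minutes → arrive 03:46 UTC on May 5.
Flight 2 lands earlier by 8 hours 9 minutes.

the second, by 8 hours 9 minutes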